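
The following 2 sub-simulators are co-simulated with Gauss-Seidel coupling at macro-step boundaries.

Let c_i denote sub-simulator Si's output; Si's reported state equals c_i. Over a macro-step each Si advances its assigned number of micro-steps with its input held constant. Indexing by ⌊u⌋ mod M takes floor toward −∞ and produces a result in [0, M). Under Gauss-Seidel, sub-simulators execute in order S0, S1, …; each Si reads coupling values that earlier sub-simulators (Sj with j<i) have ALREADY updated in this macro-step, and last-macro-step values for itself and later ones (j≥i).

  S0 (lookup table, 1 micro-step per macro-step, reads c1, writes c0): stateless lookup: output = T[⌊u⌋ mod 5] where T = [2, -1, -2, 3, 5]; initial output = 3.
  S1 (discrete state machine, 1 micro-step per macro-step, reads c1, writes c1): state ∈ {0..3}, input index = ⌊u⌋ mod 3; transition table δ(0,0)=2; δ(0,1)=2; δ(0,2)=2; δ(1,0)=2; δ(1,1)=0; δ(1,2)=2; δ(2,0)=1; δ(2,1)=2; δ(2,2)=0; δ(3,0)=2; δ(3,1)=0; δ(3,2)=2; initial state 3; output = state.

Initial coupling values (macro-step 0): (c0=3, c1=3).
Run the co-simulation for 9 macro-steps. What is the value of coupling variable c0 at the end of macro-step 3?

c0 at macro-step 3 = 2

macro 1: S0 reads c1=3 → after 1×micro: 3; S1 reads c1=3 → after 1×micro: 2 ⇒ (c0=3, c1=2)
macro 2: S0 reads c1=2 → after 1×micro: -2; S1 reads c1=2 → after 1×micro: 0 ⇒ (c0=-2, c1=0)
macro 3: S0 reads c1=0 → after 1×micro: 2; S1 reads c1=0 → after 1×micro: 2 ⇒ (c0=2, c1=2)
macro 4: S0 reads c1=2 → after 1×micro: -2; S1 reads c1=2 → after 1×micro: 0 ⇒ (c0=-2, c1=0)
macro 5: S0 reads c1=0 → after 1×micro: 2; S1 reads c1=0 → after 1×micro: 2 ⇒ (c0=2, c1=2)
macro 6: S0 reads c1=2 → after 1×micro: -2; S1 reads c1=2 → after 1×micro: 0 ⇒ (c0=-2, c1=0)
macro 7: S0 reads c1=0 → after 1×micro: 2; S1 reads c1=0 → after 1×micro: 2 ⇒ (c0=2, c1=2)
macro 8: S0 reads c1=2 → after 1×micro: -2; S1 reads c1=2 → after 1×micro: 0 ⇒ (c0=-2, c1=0)
macro 9: S0 reads c1=0 → after 1×micro: 2; S1 reads c1=0 → after 1×micro: 2 ⇒ (c0=2, c1=2)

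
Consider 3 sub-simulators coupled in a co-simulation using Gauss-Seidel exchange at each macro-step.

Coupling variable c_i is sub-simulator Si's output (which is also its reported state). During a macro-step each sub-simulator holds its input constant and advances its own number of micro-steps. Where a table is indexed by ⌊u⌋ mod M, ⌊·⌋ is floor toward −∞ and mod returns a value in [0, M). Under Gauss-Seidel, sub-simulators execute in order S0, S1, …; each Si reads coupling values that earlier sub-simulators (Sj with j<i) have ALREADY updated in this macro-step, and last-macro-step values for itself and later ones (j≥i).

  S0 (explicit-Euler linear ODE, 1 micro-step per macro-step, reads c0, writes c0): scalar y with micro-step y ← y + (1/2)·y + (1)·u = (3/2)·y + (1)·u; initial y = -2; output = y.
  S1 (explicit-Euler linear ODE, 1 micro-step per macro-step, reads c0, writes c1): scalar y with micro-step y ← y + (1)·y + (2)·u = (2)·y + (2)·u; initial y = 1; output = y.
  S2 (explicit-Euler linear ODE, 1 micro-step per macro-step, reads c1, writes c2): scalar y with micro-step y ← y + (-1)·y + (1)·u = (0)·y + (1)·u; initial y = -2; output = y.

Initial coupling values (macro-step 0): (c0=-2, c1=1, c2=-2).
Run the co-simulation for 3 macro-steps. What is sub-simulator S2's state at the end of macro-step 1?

macro 1: S0 reads c0=-2 → after 1×micro: -5; S1 reads c0=-5 → after 1×micro: -8; S2 reads c1=-8 → after 1×micro: -8 ⇒ (c0=-5, c1=-8, c2=-8)
macro 2: S0 reads c0=-5 → after 1×micro: -25/2; S1 reads c0=-25/2 → after 1×micro: -41; S2 reads c1=-41 → after 1×micro: -41 ⇒ (c0=-25/2, c1=-41, c2=-41)
macro 3: S0 reads c0=-25/2 → after 1×micro: -125/4; S1 reads c0=-125/4 → after 1×micro: -289/2; S2 reads c1=-289/2 → after 1×micro: -289/2 ⇒ (c0=-125/4, c1=-289/2, c2=-289/2)

S2 state at macro-step 1 = -8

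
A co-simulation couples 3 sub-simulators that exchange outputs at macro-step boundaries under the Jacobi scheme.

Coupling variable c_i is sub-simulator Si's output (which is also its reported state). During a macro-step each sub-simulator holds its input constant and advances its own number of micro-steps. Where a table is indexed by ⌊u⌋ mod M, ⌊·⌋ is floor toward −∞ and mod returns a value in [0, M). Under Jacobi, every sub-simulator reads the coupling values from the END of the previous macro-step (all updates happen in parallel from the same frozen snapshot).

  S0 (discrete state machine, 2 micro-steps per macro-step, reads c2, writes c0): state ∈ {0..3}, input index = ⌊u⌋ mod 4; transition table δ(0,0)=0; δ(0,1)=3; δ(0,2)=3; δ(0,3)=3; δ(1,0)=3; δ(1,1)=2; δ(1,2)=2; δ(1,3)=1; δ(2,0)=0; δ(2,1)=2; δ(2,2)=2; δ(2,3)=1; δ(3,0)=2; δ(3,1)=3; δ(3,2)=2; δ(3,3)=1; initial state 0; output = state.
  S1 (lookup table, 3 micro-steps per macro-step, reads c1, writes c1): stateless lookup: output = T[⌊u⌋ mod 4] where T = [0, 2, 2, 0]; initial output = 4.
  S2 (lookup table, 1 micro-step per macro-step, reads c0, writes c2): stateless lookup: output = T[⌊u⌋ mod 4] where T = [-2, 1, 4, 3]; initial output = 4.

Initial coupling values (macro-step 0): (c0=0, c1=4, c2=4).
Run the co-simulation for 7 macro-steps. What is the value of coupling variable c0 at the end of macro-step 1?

c0 at macro-step 1 = 0

macro 1: S0 reads c2=4 → after 2×micro: 0; S1 reads c1=4 → after 3×micro: 0; S2 reads c0=0 → after 1×micro: -2 ⇒ (c0=0, c1=0, c2=-2)
macro 2: S0 reads c2=-2 → after 2×micro: 2; S1 reads c1=0 → after 3×micro: 0; S2 reads c0=0 → after 1×micro: -2 ⇒ (c0=2, c1=0, c2=-2)
macro 3: S0 reads c2=-2 → after 2×micro: 2; S1 reads c1=0 → after 3×micro: 0; S2 reads c0=2 → after 1×micro: 4 ⇒ (c0=2, c1=0, c2=4)
macro 4: S0 reads c2=4 → after 2×micro: 0; S1 reads c1=0 → after 3×micro: 0; S2 reads c0=2 → after 1×micro: 4 ⇒ (c0=0, c1=0, c2=4)
macro 5: S0 reads c2=4 → after 2×micro: 0; S1 reads c1=0 → after 3×micro: 0; S2 reads c0=0 → after 1×micro: -2 ⇒ (c0=0, c1=0, c2=-2)
macro 6: S0 reads c2=-2 → after 2×micro: 2; S1 reads c1=0 → after 3×micro: 0; S2 reads c0=0 → after 1×micro: -2 ⇒ (c0=2, c1=0, c2=-2)
macro 7: S0 reads c2=-2 → after 2×micro: 2; S1 reads c1=0 → after 3×micro: 0; S2 reads c0=2 → after 1×micro: 4 ⇒ (c0=2, c1=0, c2=4)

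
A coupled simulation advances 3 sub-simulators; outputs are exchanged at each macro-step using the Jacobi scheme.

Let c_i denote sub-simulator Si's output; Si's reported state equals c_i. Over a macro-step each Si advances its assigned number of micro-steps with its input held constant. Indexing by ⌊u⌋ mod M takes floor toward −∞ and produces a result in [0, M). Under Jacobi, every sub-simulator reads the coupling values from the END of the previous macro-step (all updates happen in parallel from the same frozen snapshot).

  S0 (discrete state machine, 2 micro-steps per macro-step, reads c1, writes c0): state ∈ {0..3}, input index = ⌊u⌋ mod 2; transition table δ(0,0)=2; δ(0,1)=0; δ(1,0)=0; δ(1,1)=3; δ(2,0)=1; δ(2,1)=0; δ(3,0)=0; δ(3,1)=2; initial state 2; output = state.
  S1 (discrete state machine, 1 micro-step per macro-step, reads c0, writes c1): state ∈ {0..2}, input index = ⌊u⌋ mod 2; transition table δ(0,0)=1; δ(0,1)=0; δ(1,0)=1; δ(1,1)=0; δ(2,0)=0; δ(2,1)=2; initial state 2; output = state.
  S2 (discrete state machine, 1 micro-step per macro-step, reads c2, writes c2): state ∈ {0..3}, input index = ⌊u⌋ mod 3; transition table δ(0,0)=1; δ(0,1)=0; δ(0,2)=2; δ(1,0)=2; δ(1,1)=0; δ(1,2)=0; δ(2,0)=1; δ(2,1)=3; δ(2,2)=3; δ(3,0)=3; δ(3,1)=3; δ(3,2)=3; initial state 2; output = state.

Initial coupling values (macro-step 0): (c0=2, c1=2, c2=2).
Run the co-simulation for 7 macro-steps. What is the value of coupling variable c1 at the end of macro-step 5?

c1 at macro-step 5 = 1

macro 1: S0 reads c1=2 → after 2×micro: 0; S1 reads c0=2 → after 1×micro: 0; S2 reads c2=2 → after 1×micro: 3 ⇒ (c0=0, c1=0, c2=3)
macro 2: S0 reads c1=0 → after 2×micro: 1; S1 reads c0=0 → after 1×micro: 1; S2 reads c2=3 → after 1×micro: 3 ⇒ (c0=1, c1=1, c2=3)
macro 3: S0 reads c1=1 → after 2×micro: 2; S1 reads c0=1 → after 1×micro: 0; S2 reads c2=3 → after 1×micro: 3 ⇒ (c0=2, c1=0, c2=3)
macro 4: S0 reads c1=0 → after 2×micro: 0; S1 reads c0=2 → after 1×micro: 1; S2 reads c2=3 → after 1×micro: 3 ⇒ (c0=0, c1=1, c2=3)
macro 5: S0 reads c1=1 → after 2×micro: 0; S1 reads c0=0 → after 1×micro: 1; S2 reads c2=3 → after 1×micro: 3 ⇒ (c0=0, c1=1, c2=3)
macro 6: S0 reads c1=1 → after 2×micro: 0; S1 reads c0=0 → after 1×micro: 1; S2 reads c2=3 → after 1×micro: 3 ⇒ (c0=0, c1=1, c2=3)
macro 7: S0 reads c1=1 → after 2×micro: 0; S1 reads c0=0 → after 1×micro: 1; S2 reads c2=3 → after 1×micro: 3 ⇒ (c0=0, c1=1, c2=3)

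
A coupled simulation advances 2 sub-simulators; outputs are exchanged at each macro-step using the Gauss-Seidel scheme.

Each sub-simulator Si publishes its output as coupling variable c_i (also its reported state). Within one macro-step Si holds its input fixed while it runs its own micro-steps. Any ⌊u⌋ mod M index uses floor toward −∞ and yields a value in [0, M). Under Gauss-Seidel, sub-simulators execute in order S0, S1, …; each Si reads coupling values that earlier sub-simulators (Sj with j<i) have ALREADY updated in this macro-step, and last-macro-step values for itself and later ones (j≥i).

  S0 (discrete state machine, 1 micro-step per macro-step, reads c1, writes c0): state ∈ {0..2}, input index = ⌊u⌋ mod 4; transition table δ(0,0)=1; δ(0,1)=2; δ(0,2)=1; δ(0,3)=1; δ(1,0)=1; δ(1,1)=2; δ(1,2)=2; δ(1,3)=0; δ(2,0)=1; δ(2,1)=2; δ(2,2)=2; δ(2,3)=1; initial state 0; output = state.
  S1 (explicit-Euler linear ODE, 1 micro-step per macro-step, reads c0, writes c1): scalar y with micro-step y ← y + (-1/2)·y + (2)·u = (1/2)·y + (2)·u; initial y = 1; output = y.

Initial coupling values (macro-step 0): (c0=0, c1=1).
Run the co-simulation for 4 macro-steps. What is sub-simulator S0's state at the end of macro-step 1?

S0 state at macro-step 1 = 2

macro 1: S0 reads c1=1 → after 1×micro: 2; S1 reads c0=2 → after 1×micro: 9/2 ⇒ (c0=2, c1=9/2)
macro 2: S0 reads c1=9/2 → after 1×micro: 1; S1 reads c0=1 → after 1×micro: 17/4 ⇒ (c0=1, c1=17/4)
macro 3: S0 reads c1=17/4 → after 1×micro: 1; S1 reads c0=1 → after 1×micro: 33/8 ⇒ (c0=1, c1=33/8)
macro 4: S0 reads c1=33/8 → after 1×micro: 1; S1 reads c0=1 → after 1×micro: 65/16 ⇒ (c0=1, c1=65/16)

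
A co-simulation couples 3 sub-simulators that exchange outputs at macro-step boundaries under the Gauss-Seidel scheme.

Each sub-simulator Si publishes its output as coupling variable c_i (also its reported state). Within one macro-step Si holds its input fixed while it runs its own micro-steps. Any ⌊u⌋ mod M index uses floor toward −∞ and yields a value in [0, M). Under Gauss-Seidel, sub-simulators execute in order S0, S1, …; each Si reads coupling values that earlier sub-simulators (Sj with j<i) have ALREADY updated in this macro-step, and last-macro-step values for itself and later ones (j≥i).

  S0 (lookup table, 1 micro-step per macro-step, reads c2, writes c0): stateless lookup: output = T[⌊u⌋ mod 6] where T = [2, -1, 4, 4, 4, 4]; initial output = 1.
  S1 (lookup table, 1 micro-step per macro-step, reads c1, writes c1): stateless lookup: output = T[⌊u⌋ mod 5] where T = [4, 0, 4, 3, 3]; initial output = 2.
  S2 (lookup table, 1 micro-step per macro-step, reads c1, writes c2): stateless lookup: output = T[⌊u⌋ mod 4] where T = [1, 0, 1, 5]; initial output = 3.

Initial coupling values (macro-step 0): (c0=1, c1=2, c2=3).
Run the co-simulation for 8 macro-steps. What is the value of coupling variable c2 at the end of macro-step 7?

macro 1: S0 reads c2=3 → after 1×micro: 4; S1 reads c1=2 → after 1×micro: 4; S2 reads c1=4 → after 1×micro: 1 ⇒ (c0=4, c1=4, c2=1)
macro 2: S0 reads c2=1 → after 1×micro: -1; S1 reads c1=4 → after 1×micro: 3; S2 reads c1=3 → after 1×micro: 5 ⇒ (c0=-1, c1=3, c2=5)
macro 3: S0 reads c2=5 → after 1×micro: 4; S1 reads c1=3 → after 1×micro: 3; S2 reads c1=3 → after 1×micro: 5 ⇒ (c0=4, c1=3, c2=5)
macro 4: S0 reads c2=5 → after 1×micro: 4; S1 reads c1=3 → after 1×micro: 3; S2 reads c1=3 → after 1×micro: 5 ⇒ (c0=4, c1=3, c2=5)
macro 5: S0 reads c2=5 → after 1×micro: 4; S1 reads c1=3 → after 1×micro: 3; S2 reads c1=3 → after 1×micro: 5 ⇒ (c0=4, c1=3, c2=5)
macro 6: S0 reads c2=5 → after 1×micro: 4; S1 reads c1=3 → after 1×micro: 3; S2 reads c1=3 → after 1×micro: 5 ⇒ (c0=4, c1=3, c2=5)
macro 7: S0 reads c2=5 → after 1×micro: 4; S1 reads c1=3 → after 1×micro: 3; S2 reads c1=3 → after 1×micro: 5 ⇒ (c0=4, c1=3, c2=5)
macro 8: S0 reads c2=5 → after 1×micro: 4; S1 reads c1=3 → after 1×micro: 3; S2 reads c1=3 → after 1×micro: 5 ⇒ (c0=4, c1=3, c2=5)

c2 at macro-step 7 = 5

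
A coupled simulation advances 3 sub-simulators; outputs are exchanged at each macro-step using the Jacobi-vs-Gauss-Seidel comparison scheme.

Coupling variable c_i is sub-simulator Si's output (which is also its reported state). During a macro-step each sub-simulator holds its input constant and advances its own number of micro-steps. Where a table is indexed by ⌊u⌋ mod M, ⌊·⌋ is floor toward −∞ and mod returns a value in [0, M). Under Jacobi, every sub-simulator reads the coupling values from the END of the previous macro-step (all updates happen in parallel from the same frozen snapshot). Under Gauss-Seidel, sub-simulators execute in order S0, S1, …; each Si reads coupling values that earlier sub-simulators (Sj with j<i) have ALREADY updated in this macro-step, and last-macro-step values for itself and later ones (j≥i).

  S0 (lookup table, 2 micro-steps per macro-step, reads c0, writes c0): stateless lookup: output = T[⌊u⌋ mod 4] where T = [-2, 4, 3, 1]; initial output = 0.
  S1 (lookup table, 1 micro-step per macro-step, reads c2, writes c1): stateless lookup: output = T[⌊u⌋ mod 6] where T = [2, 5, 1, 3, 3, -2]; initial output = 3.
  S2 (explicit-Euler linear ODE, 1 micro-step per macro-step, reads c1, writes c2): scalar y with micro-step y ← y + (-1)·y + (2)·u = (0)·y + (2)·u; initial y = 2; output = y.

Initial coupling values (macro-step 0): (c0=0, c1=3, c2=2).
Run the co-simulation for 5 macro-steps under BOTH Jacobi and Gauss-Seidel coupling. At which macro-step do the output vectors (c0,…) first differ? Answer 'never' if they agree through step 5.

[Jacobi] macro 1: S0 reads c0=0 → after 2×micro: -2; S1 reads c2=2 → after 1×micro: 1; S2 reads c1=3 → after 1×micro: 6 ⇒ (c0=-2, c1=1, c2=6)
[Jacobi] macro 2: S0 reads c0=-2 → after 2×micro: 3; S1 reads c2=6 → after 1×micro: 2; S2 reads c1=1 → after 1×micro: 2 ⇒ (c0=3, c1=2, c2=2)
[Jacobi] macro 3: S0 reads c0=3 → after 2×micro: 1; S1 reads c2=2 → after 1×micro: 1; S2 reads c1=2 → after 1×micro: 4 ⇒ (c0=1, c1=1, c2=4)
[Jacobi] macro 4: S0 reads c0=1 → after 2×micro: 4; S1 reads c2=4 → after 1×micro: 3; S2 reads c1=1 → after 1×micro: 2 ⇒ (c0=4, c1=3, c2=2)
[Jacobi] macro 5: S0 reads c0=4 → after 2×micro: -2; S1 reads c2=2 → after 1×micro: 1; S2 reads c1=3 → after 1×micro: 6 ⇒ (c0=-2, c1=1, c2=6)
[Gauss-Seidel] macro 1: S0 reads c0=0 → after 2×micro: -2; S1 reads c2=2 → after 1×micro: 1; S2 reads c1=1 → after 1×micro: 2 ⇒ (c0=-2, c1=1, c2=2)
[Gauss-Seidel] macro 2: S0 reads c0=-2 → after 2×micro: 3; S1 reads c2=2 → after 1×micro: 1; S2 reads c1=1 → after 1×micro: 2 ⇒ (c0=3, c1=1, c2=2)
[Gauss-Seidel] macro 3: S0 reads c0=3 → after 2×micro: 1; S1 reads c2=2 → after 1×micro: 1; S2 reads c1=1 → after 1×micro: 2 ⇒ (c0=1, c1=1, c2=2)
[Gauss-Seidel] macro 4: S0 reads c0=1 → after 2×micro: 4; S1 reads c2=2 → after 1×micro: 1; S2 reads c1=1 → after 1×micro: 2 ⇒ (c0=4, c1=1, c2=2)
[Gauss-Seidel] macro 5: S0 reads c0=4 → after 2×micro: -2; S1 reads c2=2 → after 1×micro: 1; S2 reads c1=1 → after 1×micro: 2 ⇒ (c0=-2, c1=1, c2=2)

first divergence at macro-step: 1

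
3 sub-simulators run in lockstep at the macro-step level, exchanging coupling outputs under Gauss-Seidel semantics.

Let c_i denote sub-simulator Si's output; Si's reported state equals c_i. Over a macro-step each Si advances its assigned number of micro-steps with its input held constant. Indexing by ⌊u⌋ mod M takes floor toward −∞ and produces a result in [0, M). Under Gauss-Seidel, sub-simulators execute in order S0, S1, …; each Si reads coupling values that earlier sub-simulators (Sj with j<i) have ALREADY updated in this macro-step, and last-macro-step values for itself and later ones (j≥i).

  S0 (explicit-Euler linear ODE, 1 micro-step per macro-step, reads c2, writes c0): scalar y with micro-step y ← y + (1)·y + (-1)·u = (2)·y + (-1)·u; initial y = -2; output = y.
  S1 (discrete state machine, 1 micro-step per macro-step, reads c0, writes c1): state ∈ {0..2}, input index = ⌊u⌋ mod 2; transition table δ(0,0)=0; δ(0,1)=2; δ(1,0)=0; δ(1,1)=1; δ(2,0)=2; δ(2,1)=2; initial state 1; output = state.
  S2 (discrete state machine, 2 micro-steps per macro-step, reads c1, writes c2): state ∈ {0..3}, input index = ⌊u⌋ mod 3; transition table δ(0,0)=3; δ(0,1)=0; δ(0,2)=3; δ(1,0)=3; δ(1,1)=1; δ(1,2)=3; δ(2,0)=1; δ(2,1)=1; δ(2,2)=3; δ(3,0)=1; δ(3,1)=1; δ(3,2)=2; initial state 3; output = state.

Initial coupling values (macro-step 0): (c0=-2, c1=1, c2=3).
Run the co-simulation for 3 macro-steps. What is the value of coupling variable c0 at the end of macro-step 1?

macro 1: S0 reads c2=3 → after 1×micro: -7; S1 reads c0=-7 → after 1×micro: 1; S2 reads c1=1 → after 2×micro: 1 ⇒ (c0=-7, c1=1, c2=1)
macro 2: S0 reads c2=1 → after 1×micro: -15; S1 reads c0=-15 → after 1×micro: 1; S2 reads c1=1 → after 2×micro: 1 ⇒ (c0=-15, c1=1, c2=1)
macro 3: S0 reads c2=1 → after 1×micro: -31; S1 reads c0=-31 → after 1×micro: 1; S2 reads c1=1 → after 2×micro: 1 ⇒ (c0=-31, c1=1, c2=1)

c0 at macro-step 1 = -7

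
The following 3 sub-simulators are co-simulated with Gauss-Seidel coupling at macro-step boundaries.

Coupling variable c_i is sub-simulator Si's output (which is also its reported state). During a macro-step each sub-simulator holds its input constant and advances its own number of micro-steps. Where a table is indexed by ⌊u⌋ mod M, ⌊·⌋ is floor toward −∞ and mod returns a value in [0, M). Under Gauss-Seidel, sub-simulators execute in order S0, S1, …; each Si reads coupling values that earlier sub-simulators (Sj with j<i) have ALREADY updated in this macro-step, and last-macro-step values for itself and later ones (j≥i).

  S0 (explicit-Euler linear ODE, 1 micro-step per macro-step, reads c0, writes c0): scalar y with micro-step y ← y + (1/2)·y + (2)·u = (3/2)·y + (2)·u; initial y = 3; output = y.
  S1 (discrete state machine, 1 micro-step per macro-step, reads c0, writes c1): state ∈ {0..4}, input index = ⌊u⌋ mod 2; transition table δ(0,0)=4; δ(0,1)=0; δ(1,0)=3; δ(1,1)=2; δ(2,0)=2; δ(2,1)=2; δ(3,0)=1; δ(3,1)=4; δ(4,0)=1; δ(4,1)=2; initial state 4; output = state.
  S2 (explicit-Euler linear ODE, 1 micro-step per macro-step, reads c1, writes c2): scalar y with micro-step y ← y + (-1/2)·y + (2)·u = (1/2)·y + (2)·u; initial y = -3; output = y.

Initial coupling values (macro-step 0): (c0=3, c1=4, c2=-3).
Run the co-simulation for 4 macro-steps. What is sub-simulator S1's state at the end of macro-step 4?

S1 state at macro-step 4 = 3

macro 1: S0 reads c0=3 → after 1×micro: 21/2; S1 reads c0=21/2 → after 1×micro: 1; S2 reads c1=1 → after 1×micro: 1/2 ⇒ (c0=21/2, c1=1, c2=1/2)
macro 2: S0 reads c0=21/2 → after 1×micro: 147/4; S1 reads c0=147/4 → after 1×micro: 3; S2 reads c1=3 → after 1×micro: 25/4 ⇒ (c0=147/4, c1=3, c2=25/4)
macro 3: S0 reads c0=147/4 → after 1×micro: 1029/8; S1 reads c0=1029/8 → after 1×micro: 1; S2 reads c1=1 → after 1×micro: 41/8 ⇒ (c0=1029/8, c1=1, c2=41/8)
macro 4: S0 reads c0=1029/8 → after 1×micro: 7203/16; S1 reads c0=7203/16 → after 1×micro: 3; S2 reads c1=3 → after 1×micro: 137/16 ⇒ (c0=7203/16, c1=3, c2=137/16)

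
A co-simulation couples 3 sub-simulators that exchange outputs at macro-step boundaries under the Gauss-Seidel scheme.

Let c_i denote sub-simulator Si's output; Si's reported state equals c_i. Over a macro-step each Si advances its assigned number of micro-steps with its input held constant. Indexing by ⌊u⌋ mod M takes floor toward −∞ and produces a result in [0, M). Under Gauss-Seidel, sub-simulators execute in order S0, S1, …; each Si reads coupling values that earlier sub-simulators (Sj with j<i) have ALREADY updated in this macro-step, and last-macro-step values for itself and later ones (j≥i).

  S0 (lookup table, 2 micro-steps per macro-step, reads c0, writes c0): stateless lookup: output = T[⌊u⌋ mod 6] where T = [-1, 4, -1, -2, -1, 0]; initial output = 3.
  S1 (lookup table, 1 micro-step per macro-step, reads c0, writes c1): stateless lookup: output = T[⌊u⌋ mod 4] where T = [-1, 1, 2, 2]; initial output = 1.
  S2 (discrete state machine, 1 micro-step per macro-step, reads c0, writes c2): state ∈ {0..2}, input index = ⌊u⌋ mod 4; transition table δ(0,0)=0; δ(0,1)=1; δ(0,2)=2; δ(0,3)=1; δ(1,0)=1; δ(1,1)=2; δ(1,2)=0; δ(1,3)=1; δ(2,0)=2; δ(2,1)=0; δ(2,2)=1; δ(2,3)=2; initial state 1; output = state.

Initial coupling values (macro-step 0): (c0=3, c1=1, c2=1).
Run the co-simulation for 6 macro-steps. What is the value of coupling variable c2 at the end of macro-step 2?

c2 at macro-step 2 = 1

macro 1: S0 reads c0=3 → after 2×micro: -2; S1 reads c0=-2 → after 1×micro: 2; S2 reads c0=-2 → after 1×micro: 0 ⇒ (c0=-2, c1=2, c2=0)
macro 2: S0 reads c0=-2 → after 2×micro: -1; S1 reads c0=-1 → after 1×micro: 2; S2 reads c0=-1 → after 1×micro: 1 ⇒ (c0=-1, c1=2, c2=1)
macro 3: S0 reads c0=-1 → after 2×micro: 0; S1 reads c0=0 → after 1×micro: -1; S2 reads c0=0 → after 1×micro: 1 ⇒ (c0=0, c1=-1, c2=1)
macro 4: S0 reads c0=0 → after 2×micro: -1; S1 reads c0=-1 → after 1×micro: 2; S2 reads c0=-1 → after 1×micro: 1 ⇒ (c0=-1, c1=2, c2=1)
macro 5: S0 reads c0=-1 → after 2×micro: 0; S1 reads c0=0 → after 1×micro: -1; S2 reads c0=0 → after 1×micro: 1 ⇒ (c0=0, c1=-1, c2=1)
macro 6: S0 reads c0=0 → after 2×micro: -1; S1 reads c0=-1 → after 1×micro: 2; S2 reads c0=-1 → after 1×micro: 1 ⇒ (c0=-1, c1=2, c2=1)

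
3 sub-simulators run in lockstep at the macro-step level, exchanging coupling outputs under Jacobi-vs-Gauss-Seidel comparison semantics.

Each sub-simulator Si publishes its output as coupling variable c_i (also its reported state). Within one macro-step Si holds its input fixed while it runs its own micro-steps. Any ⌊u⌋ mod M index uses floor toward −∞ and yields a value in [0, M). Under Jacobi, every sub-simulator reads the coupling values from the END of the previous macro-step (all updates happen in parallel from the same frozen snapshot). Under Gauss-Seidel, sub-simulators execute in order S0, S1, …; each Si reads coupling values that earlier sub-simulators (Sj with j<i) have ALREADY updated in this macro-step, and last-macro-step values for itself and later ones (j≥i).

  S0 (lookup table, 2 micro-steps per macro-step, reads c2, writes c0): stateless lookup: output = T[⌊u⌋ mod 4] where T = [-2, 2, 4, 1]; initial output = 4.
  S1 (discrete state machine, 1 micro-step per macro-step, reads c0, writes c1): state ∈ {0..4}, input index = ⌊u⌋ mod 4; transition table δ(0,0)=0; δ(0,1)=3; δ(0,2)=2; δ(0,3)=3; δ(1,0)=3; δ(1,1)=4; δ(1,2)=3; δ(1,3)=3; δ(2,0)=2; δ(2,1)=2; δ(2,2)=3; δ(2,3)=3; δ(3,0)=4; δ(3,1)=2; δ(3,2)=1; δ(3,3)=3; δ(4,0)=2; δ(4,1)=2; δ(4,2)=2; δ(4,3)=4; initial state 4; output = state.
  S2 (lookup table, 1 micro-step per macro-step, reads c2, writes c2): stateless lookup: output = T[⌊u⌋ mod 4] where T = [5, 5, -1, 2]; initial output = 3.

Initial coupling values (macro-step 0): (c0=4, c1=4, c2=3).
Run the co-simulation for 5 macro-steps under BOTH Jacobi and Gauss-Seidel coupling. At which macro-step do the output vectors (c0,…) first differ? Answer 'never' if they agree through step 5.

first divergence at macro-step: never

[Jacobi] macro 1: S0 reads c2=3 → after 2×micro: 1; S1 reads c0=4 → after 1×micro: 2; S2 reads c2=3 → after 1×micro: 2 ⇒ (c0=1, c1=2, c2=2)
[Jacobi] macro 2: S0 reads c2=2 → after 2×micro: 4; S1 reads c0=1 → after 1×micro: 2; S2 reads c2=2 → after 1×micro: -1 ⇒ (c0=4, c1=2, c2=-1)
[Jacobi] macro 3: S0 reads c2=-1 → after 2×micro: 1; S1 reads c0=4 → after 1×micro: 2; S2 reads c2=-1 → after 1×micro: 2 ⇒ (c0=1, c1=2, c2=2)
[Jacobi] macro 4: S0 reads c2=2 → after 2×micro: 4; S1 reads c0=1 → after 1×micro: 2; S2 reads c2=2 → after 1×micro: -1 ⇒ (c0=4, c1=2, c2=-1)
[Jacobi] macro 5: S0 reads c2=-1 → after 2×micro: 1; S1 reads c0=4 → after 1×micro: 2; S2 reads c2=-1 → after 1×micro: 2 ⇒ (c0=1, c1=2, c2=2)
[Gauss-Seidel] macro 1: S0 reads c2=3 → after 2×micro: 1; S1 reads c0=1 → after 1×micro: 2; S2 reads c2=3 → after 1×micro: 2 ⇒ (c0=1, c1=2, c2=2)
[Gauss-Seidel] macro 2: S0 reads c2=2 → after 2×micro: 4; S1 reads c0=4 → after 1×micro: 2; S2 reads c2=2 → after 1×micro: -1 ⇒ (c0=4, c1=2, c2=-1)
[Gauss-Seidel] macro 3: S0 reads c2=-1 → after 2×micro: 1; S1 reads c0=1 → after 1×micro: 2; S2 reads c2=-1 → after 1×micro: 2 ⇒ (c0=1, c1=2, c2=2)
[Gauss-Seidel] macro 4: S0 reads c2=2 → after 2×micro: 4; S1 reads c0=4 → after 1×micro: 2; S2 reads c2=2 → after 1×micro: -1 ⇒ (c0=4, c1=2, c2=-1)
[Gauss-Seidel] macro 5: S0 reads c2=-1 → after 2×micro: 1; S1 reads c0=1 → after 1×micro: 2; S2 reads c2=-1 → after 1×micro: 2 ⇒ (c0=1, c1=2, c2=2)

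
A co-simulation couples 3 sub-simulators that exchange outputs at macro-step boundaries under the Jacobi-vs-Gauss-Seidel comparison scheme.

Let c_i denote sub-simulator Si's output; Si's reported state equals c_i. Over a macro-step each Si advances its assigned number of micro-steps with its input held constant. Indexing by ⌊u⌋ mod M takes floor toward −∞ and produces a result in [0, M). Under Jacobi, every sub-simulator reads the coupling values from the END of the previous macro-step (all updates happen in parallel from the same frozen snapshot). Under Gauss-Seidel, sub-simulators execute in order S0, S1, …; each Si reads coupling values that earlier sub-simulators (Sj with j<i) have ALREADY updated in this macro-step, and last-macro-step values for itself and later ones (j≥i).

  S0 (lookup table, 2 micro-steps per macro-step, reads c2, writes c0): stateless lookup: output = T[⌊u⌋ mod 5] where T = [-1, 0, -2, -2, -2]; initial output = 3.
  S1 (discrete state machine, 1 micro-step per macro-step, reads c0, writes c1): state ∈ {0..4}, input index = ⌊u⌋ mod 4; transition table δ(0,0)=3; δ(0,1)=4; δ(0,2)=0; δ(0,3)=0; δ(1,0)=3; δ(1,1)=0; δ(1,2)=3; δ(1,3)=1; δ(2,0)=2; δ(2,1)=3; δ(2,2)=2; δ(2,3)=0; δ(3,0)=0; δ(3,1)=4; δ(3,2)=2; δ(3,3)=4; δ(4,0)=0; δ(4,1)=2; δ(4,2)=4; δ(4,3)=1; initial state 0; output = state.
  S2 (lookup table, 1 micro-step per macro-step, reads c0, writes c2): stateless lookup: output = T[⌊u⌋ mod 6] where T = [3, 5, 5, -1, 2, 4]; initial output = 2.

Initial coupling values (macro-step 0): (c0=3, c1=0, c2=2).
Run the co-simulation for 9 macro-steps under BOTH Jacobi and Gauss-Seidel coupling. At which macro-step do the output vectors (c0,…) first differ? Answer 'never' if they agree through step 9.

first divergence at macro-step: 1

[Jacobi] macro 1: S0 reads c2=2 → after 2×micro: -2; S1 reads c0=3 → after 1×micro: 0; S2 reads c0=3 → after 1×micro: -1 ⇒ (c0=-2, c1=0, c2=-1)
[Jacobi] macro 2: S0 reads c2=-1 → after 2×micro: -2; S1 reads c0=-2 → after 1×micro: 0; S2 reads c0=-2 → after 1×micro: 2 ⇒ (c0=-2, c1=0, c2=2)
[Jacobi] macro 3: S0 reads c2=2 → after 2×micro: -2; S1 reads c0=-2 → after 1×micro: 0; S2 reads c0=-2 → after 1×micro: 2 ⇒ (c0=-2, c1=0, c2=2)
[Jacobi] macro 4: S0 reads c2=2 → after 2×micro: -2; S1 reads c0=-2 → after 1×micro: 0; S2 reads c0=-2 → after 1×micro: 2 ⇒ (c0=-2, c1=0, c2=2)
[Jacobi] macro 5: S0 reads c2=2 → after 2×micro: -2; S1 reads c0=-2 → after 1×micro: 0; S2 reads c0=-2 → after 1×micro: 2 ⇒ (c0=-2, c1=0, c2=2)
[Jacobi] macro 6: S0 reads c2=2 → after 2×micro: -2; S1 reads c0=-2 → after 1×micro: 0; S2 reads c0=-2 → after 1×micro: 2 ⇒ (c0=-2, c1=0, c2=2)
[Jacobi] macro 7: S0 reads c2=2 → after 2×micro: -2; S1 reads c0=-2 → after 1×micro: 0; S2 reads c0=-2 → after 1×micro: 2 ⇒ (c0=-2, c1=0, c2=2)
[Jacobi] macro 8: S0 reads c2=2 → after 2×micro: -2; S1 reads c0=-2 → after 1×micro: 0; S2 reads c0=-2 → after 1×micro: 2 ⇒ (c0=-2, c1=0, c2=2)
[Jacobi] macro 9: S0 reads c2=2 → after 2×micro: -2; S1 reads c0=-2 → after 1×micro: 0; S2 reads c0=-2 → after 1×micro: 2 ⇒ (c0=-2, c1=0, c2=2)
[Gauss-Seidel] macro 1: S0 reads c2=2 → after 2×micro: -2; S1 reads c0=-2 → after 1×micro: 0; S2 reads c0=-2 → after 1×micro: 2 ⇒ (c0=-2, c1=0, c2=2)
[Gauss-Seidel] macro 2: S0 reads c2=2 → after 2×micro: -2; S1 reads c0=-2 → after 1×micro: 0; S2 reads c0=-2 → after 1×micro: 2 ⇒ (c0=-2, c1=0, c2=2)
[Gauss-Seidel] macro 3: S0 reads c2=2 → after 2×micro: -2; S1 reads c0=-2 → after 1×micro: 0; S2 reads c0=-2 → after 1×micro: 2 ⇒ (c0=-2, c1=0, c2=2)
[Gauss-Seidel] macro 4: S0 reads c2=2 → after 2×micro: -2; S1 reads c0=-2 → after 1×micro: 0; S2 reads c0=-2 → after 1×micro: 2 ⇒ (c0=-2, c1=0, c2=2)
[Gauss-Seidel] macro 5: S0 reads c2=2 → after 2×micro: -2; S1 reads c0=-2 → after 1×micro: 0; S2 reads c0=-2 → after 1×micro: 2 ⇒ (c0=-2, c1=0, c2=2)
[Gauss-Seidel] macro 6: S0 reads c2=2 → after 2×micro: -2; S1 reads c0=-2 → after 1×micro: 0; S2 reads c0=-2 → after 1×micro: 2 ⇒ (c0=-2, c1=0, c2=2)
[Gauss-Seidel] macro 7: S0 reads c2=2 → after 2×micro: -2; S1 reads c0=-2 → after 1×micro: 0; S2 reads c0=-2 → after 1×micro: 2 ⇒ (c0=-2, c1=0, c2=2)
[Gauss-Seidel] macro 8: S0 reads c2=2 → after 2×micro: -2; S1 reads c0=-2 → after 1×micro: 0; S2 reads c0=-2 → after 1×micro: 2 ⇒ (c0=-2, c1=0, c2=2)
[Gauss-Seidel] macro 9: S0 reads c2=2 → after 2×micro: -2; S1 reads c0=-2 → after 1×micro: 0; S2 reads c0=-2 → after 1×micro: 2 ⇒ (c0=-2, c1=0, c2=2)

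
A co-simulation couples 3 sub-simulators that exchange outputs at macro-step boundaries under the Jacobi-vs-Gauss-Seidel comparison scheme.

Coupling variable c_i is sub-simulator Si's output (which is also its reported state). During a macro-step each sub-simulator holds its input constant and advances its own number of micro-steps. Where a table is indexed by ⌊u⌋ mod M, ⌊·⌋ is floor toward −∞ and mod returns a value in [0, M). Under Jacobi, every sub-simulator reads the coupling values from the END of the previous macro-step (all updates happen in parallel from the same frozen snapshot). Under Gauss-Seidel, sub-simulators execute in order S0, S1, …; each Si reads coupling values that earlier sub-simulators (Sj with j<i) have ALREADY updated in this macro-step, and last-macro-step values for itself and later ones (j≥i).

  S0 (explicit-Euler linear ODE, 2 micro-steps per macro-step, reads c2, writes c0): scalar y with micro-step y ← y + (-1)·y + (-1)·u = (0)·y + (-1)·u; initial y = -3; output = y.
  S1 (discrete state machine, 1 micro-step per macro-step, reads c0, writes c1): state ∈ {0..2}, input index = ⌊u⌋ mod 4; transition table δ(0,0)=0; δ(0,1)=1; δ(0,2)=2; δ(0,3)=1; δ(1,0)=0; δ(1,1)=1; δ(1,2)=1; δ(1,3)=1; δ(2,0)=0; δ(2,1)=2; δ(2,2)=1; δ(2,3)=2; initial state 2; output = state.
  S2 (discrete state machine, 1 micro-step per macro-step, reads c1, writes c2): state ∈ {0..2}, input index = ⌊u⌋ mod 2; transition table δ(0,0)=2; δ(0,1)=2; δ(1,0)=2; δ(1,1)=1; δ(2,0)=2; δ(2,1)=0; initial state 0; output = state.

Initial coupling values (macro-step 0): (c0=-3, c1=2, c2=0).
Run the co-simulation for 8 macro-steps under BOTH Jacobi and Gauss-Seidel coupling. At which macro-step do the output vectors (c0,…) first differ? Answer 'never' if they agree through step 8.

first divergence at macro-step: 1

[Jacobi] macro 1: S0 reads c2=0 → after 2×micro: 0; S1 reads c0=-3 → after 1×micro: 2; S2 reads c1=2 → after 1×micro: 2 ⇒ (c0=0, c1=2, c2=2)
[Jacobi] macro 2: S0 reads c2=2 → after 2×micro: -2; S1 reads c0=0 → after 1×micro: 0; S2 reads c1=2 → after 1×micro: 2 ⇒ (c0=-2, c1=0, c2=2)
[Jacobi] macro 3: S0 reads c2=2 → after 2×micro: -2; S1 reads c0=-2 → after 1×micro: 2; S2 reads c1=0 → after 1×micro: 2 ⇒ (c0=-2, c1=2, c2=2)
[Jacobi] macro 4: S0 reads c2=2 → after 2×micro: -2; S1 reads c0=-2 → after 1×micro: 1; S2 reads c1=2 → after 1×micro: 2 ⇒ (c0=-2, c1=1, c2=2)
[Jacobi] macro 5: S0 reads c2=2 → after 2×micro: -2; S1 reads c0=-2 → after 1×micro: 1; S2 reads c1=1 → after 1×micro: 0 ⇒ (c0=-2, c1=1, c2=0)
[Jacobi] macro 6: S0 reads c2=0 → after 2×micro: 0; S1 reads c0=-2 → after 1×micro: 1; S2 reads c1=1 → after 1×micro: 2 ⇒ (c0=0, c1=1, c2=2)
[Jacobi] macro 7: S0 reads c2=2 → after 2×micro: -2; S1 reads c0=0 → after 1×micro: 0; S2 reads c1=1 → after 1×micro: 0 ⇒ (c0=-2, c1=0, c2=0)
[Jacobi] macro 8: S0 reads c2=0 → after 2×micro: 0; S1 reads c0=-2 → after 1×micro: 2; S2 reads c1=0 → after 1×micro: 2 ⇒ (c0=0, c1=2, c2=2)
[Gauss-Seidel] macro 1: S0 reads c2=0 → after 2×micro: 0; S1 reads c0=0 → after 1×micro: 0; S2 reads c1=0 → after 1×micro: 2 ⇒ (c0=0, c1=0, c2=2)
[Gauss-Seidel] macro 2: S0 reads c2=2 → after 2×micro: -2; S1 reads c0=-2 → after 1×micro: 2; S2 reads c1=2 → after 1×micro: 2 ⇒ (c0=-2, c1=2, c2=2)
[Gauss-Seidel] macro 3: S0 reads c2=2 → after 2×micro: -2; S1 reads c0=-2 → after 1×micro: 1; S2 reads c1=1 → after 1×micro: 0 ⇒ (c0=-2, c1=1, c2=0)
[Gauss-Seidel] macro 4: S0 reads c2=0 → after 2×micro: 0; S1 reads c0=0 → after 1×micro: 0; S2 reads c1=0 → after 1×micro: 2 ⇒ (c0=0, c1=0, c2=2)
[Gauss-Seidel] macro 5: S0 reads c2=2 → after 2×micro: -2; S1 reads c0=-2 → after 1×micro: 2; S2 reads c1=2 → after 1×micro: 2 ⇒ (c0=-2, c1=2, c2=2)
[Gauss-Seidel] macro 6: S0 reads c2=2 → after 2×micro: -2; S1 reads c0=-2 → after 1×micro: 1; S2 reads c1=1 → after 1×micro: 0 ⇒ (c0=-2, c1=1, c2=0)
[Gauss-Seidel] macro 7: S0 reads c2=0 → after 2×micro: 0; S1 reads c0=0 → after 1×micro: 0; S2 reads c1=0 → after 1×micro: 2 ⇒ (c0=0, c1=0, c2=2)
[Gauss-Seidel] macro 8: S0 reads c2=2 → after 2×micro: -2; S1 reads c0=-2 → after 1×micro: 2; S2 reads c1=2 → after 1×micro: 2 ⇒ (c0=-2, c1=2, c2=2)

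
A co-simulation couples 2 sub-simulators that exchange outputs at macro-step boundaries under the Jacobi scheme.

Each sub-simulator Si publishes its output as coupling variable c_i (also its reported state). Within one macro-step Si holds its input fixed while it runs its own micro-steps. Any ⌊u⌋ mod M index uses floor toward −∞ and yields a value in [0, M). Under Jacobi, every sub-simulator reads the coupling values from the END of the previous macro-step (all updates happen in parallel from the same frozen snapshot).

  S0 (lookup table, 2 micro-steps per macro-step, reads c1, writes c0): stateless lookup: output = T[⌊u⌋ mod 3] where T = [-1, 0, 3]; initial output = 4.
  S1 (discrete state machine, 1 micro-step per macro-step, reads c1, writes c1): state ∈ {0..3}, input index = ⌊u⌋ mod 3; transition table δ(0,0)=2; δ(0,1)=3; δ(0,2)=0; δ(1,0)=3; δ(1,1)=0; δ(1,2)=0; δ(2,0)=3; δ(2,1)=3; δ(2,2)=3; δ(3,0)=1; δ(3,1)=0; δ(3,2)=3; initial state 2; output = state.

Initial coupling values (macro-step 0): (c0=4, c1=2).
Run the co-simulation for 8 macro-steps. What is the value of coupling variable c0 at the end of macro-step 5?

c0 at macro-step 5 = 3

macro 1: S0 reads c1=2 → after 2×micro: 3; S1 reads c1=2 → after 1×micro: 3 ⇒ (c0=3, c1=3)
macro 2: S0 reads c1=3 → after 2×micro: -1; S1 reads c1=3 → after 1×micro: 1 ⇒ (c0=-1, c1=1)
macro 3: S0 reads c1=1 → after 2×micro: 0; S1 reads c1=1 → after 1×micro: 0 ⇒ (c0=0, c1=0)
macro 4: S0 reads c1=0 → after 2×micro: -1; S1 reads c1=0 → after 1×micro: 2 ⇒ (c0=-1, c1=2)
macro 5: S0 reads c1=2 → after 2×micro: 3; S1 reads c1=2 → after 1×micro: 3 ⇒ (c0=3, c1=3)
macro 6: S0 reads c1=3 → after 2×micro: -1; S1 reads c1=3 → after 1×micro: 1 ⇒ (c0=-1, c1=1)
macro 7: S0 reads c1=1 → after 2×micro: 0; S1 reads c1=1 → after 1×micro: 0 ⇒ (c0=0, c1=0)
macro 8: S0 reads c1=0 → after 2×micro: -1; S1 reads c1=0 → after 1×micro: 2 ⇒ (c0=-1, c1=2)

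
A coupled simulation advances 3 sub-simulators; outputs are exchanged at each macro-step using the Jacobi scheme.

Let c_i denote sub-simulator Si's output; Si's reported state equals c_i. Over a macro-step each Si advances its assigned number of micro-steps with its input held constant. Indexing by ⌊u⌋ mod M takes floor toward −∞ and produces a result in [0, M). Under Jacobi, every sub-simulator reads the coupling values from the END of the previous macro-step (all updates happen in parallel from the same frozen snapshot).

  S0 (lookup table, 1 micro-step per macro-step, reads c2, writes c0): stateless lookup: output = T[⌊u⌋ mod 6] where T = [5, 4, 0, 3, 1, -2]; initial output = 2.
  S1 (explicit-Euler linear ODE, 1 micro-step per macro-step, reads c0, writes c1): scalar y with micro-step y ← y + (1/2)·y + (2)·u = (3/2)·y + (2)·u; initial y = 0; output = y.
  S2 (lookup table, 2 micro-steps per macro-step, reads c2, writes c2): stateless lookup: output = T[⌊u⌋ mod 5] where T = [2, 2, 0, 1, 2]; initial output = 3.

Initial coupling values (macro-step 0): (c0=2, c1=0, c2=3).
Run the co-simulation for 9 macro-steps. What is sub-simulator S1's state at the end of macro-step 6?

S1 state at macro-step 6 = 411/4

macro 1: S0 reads c2=3 → after 1×micro: 3; S1 reads c0=2 → after 1×micro: 4; S2 reads c2=3 → after 2×micro: 1 ⇒ (c0=3, c1=4, c2=1)
macro 2: S0 reads c2=1 → after 1×micro: 4; S1 reads c0=3 → after 1×micro: 12; S2 reads c2=1 → after 2×micro: 2 ⇒ (c0=4, c1=12, c2=2)
macro 3: S0 reads c2=2 → after 1×micro: 0; S1 reads c0=4 → after 1×micro: 26; S2 reads c2=2 → after 2×micro: 0 ⇒ (c0=0, c1=26, c2=0)
macro 4: S0 reads c2=0 → after 1×micro: 5; S1 reads c0=0 → after 1×micro: 39; S2 reads c2=0 → after 2×micro: 2 ⇒ (c0=5, c1=39, c2=2)
macro 5: S0 reads c2=2 → after 1×micro: 0; S1 reads c0=5 → after 1×micro: 137/2; S2 reads c2=2 → after 2×micro: 0 ⇒ (c0=0, c1=137/2, c2=0)
macro 6: S0 reads c2=0 → after 1×micro: 5; S1 reads c0=0 → after 1×micro: 411/4; S2 reads c2=0 → after 2×micro: 2 ⇒ (c0=5, c1=411/4, c2=2)
macro 7: S0 reads c2=2 → after 1×micro: 0; S1 reads c0=5 → after 1×micro: 1313/8; S2 reads c2=2 → after 2×micro: 0 ⇒ (c0=0, c1=1313/8, c2=0)
macro 8: S0 reads c2=0 → after 1×micro: 5; S1 reads c0=0 → after 1×micro: 3939/16; S2 reads c2=0 → after 2×micro: 2 ⇒ (c0=5, c1=3939/16, c2=2)
macro 9: S0 reads c2=2 → after 1×micro: 0; S1 reads c0=5 → after 1×micro: 12137/32; S2 reads c2=2 → after 2×micro: 0 ⇒ (c0=0, c1=12137/32, c2=0)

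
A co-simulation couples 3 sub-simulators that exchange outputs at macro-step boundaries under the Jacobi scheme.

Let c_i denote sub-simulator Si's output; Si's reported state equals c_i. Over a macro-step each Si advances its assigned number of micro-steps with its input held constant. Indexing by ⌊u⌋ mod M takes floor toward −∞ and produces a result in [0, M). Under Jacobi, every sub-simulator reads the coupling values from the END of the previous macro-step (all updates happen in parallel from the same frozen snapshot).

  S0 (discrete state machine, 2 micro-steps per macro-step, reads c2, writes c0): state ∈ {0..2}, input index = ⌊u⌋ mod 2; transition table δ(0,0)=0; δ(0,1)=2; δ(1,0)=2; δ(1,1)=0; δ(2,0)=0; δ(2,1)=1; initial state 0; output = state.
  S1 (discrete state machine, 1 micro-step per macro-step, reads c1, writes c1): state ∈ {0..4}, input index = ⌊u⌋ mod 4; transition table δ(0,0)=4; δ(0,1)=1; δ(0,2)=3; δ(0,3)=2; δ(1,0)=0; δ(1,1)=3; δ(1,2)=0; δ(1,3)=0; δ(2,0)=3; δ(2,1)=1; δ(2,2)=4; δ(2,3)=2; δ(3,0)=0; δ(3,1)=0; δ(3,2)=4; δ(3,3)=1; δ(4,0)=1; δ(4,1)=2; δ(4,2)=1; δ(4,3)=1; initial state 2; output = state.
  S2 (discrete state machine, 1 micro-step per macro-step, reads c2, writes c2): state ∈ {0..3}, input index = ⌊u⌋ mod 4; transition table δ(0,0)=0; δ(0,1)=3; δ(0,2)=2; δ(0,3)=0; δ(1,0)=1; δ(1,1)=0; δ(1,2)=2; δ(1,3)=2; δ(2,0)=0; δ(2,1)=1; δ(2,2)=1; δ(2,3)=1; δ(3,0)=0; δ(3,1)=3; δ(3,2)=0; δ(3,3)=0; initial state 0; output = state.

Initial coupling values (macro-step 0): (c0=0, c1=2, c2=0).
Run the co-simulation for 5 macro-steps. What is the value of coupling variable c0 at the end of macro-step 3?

c0 at macro-step 3 = 0

macro 1: S0 reads c2=0 → after 2×micro: 0; S1 reads c1=2 → after 1×micro: 4; S2 reads c2=0 → after 1×micro: 0 ⇒ (c0=0, c1=4, c2=0)
macro 2: S0 reads c2=0 → after 2×micro: 0; S1 reads c1=4 → after 1×micro: 1; S2 reads c2=0 → after 1×micro: 0 ⇒ (c0=0, c1=1, c2=0)
macro 3: S0 reads c2=0 → after 2×micro: 0; S1 reads c1=1 → after 1×micro: 3; S2 reads c2=0 → after 1×micro: 0 ⇒ (c0=0, c1=3, c2=0)
macro 4: S0 reads c2=0 → after 2×micro: 0; S1 reads c1=3 → after 1×micro: 1; S2 reads c2=0 → after 1×micro: 0 ⇒ (c0=0, c1=1, c2=0)
macro 5: S0 reads c2=0 → after 2×micro: 0; S1 reads c1=1 → after 1×micro: 3; S2 reads c2=0 → after 1×micro: 0 ⇒ (c0=0, c1=3, c2=0)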